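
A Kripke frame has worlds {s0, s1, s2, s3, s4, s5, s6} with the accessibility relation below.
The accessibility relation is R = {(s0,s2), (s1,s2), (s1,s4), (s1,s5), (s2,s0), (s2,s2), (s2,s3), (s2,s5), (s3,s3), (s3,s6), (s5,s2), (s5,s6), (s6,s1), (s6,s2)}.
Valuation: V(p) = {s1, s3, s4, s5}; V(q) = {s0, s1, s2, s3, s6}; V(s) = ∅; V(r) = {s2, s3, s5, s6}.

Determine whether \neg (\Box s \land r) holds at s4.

Recall that \Box ψ holds at a world iff ψ holds at every accessible world, and \Diamond ψ holds iff ψ holds at some accessible world.
At s4: \Box s \land r is false, so \neg (\Box s \land r) is true.
  At s4: \Box s is true, r is false, so \Box s \land r is false.
    At s4: no accessible worlds, so \Box s holds vacuously.

Yes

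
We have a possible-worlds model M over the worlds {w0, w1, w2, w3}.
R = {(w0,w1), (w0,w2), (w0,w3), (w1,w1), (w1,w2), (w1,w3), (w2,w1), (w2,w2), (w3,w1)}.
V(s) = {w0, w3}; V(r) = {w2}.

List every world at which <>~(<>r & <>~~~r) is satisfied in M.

Recall that <>ψ holds at a world iff ψ holds at some accessible world.
Let φ = <>~(<>r & <>~~~r). Evaluate φ at each world:
  w0 (successors {w1, w2, w3}): φ is true.
  w1 (successors {w1, w2, w3}): φ is true.
  w2 (successors {w1, w2}): φ is false.
  w3 (successors {w1}): φ is false.
For instance, at w1:
  At w1: <>~(<>r & <>~~~r) requires ~(<>r & <>~~~r) at some successor in {w1, w2, w3}.
    ~(<>r & <>~~~r) holds at w3, so <>~(<>r & <>~~~r) is true at w1.
      At w3: <>r & <>~~~r is false, so ~(<>r & <>~~~r) is true.
Satisfying worlds: {w0, w1}

w0, w1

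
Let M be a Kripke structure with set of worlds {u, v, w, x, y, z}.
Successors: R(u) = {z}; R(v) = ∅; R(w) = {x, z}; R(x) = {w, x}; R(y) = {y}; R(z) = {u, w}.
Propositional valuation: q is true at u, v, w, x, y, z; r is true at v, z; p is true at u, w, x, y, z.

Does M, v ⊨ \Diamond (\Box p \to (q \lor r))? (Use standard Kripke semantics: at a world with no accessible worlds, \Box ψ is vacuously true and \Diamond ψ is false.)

At v: no accessible worlds, so \Diamond (\Box p \to (q \lor r)) is false.

No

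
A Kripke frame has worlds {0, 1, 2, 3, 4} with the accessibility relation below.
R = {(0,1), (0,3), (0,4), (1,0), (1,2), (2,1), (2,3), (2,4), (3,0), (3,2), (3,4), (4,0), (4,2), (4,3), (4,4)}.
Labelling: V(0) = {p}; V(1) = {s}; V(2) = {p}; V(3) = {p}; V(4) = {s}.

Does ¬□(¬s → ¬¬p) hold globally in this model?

Let φ = ¬□(¬s → ¬¬p). Evaluate φ at each world:
  0 (successors {1, 3, 4}): φ is false.
  1 (successors {0, 2}): φ is false.
  2 (successors {1, 3, 4}): φ is false.
  3 (successors {0, 2, 4}): φ is false.
  4 (successors {0, 2, 3, 4}): φ is false.
Detail at 0 (counterexample):
  At 0: □(¬s → ¬¬p) is true, so ¬□(¬s → ¬¬p) is false.
    At 0: □(¬s → ¬¬p) requires ¬s → ¬¬p at every successor {1, 3, 4}.
      At 1: ¬s → ¬¬p is true.
      At 3: ¬s → ¬¬p is true.
      At 4: ¬s → ¬¬p is true.
    So □(¬s → ¬¬p) is true at 0.

No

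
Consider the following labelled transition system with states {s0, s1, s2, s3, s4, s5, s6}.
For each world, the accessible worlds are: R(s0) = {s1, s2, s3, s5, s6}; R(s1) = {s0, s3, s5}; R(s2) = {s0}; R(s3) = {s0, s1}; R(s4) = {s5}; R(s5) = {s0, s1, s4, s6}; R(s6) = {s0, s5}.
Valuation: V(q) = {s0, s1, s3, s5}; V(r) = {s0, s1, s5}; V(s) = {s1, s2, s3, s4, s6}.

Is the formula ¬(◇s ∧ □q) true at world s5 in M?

Recall that □ψ holds at a world iff ψ holds at every accessible world, and ◇ψ holds iff ψ holds at some accessible world.
At s5: ◇s ∧ □q is false, so ¬(◇s ∧ □q) is true.
  At s5: ◇s is true, □q is false, so ◇s ∧ □q is false.
    At s5: ◇s requires s at some successor in {s0, s1, s4, s6}.
      s holds at s1, so ◇s is true at s5.
    At s5: □q requires q at every successor {s0, s1, s4, s6}.
      q fails at s4, so □q is false at s5.

Yes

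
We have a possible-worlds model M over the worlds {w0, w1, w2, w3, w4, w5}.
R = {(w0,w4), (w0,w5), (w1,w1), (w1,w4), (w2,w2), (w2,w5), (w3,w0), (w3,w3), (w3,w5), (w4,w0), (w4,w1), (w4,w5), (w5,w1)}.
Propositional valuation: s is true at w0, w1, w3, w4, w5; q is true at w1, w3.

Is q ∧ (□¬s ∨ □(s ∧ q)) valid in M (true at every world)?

No

Let φ = q ∧ (□¬s ∨ □(s ∧ q)). Evaluate φ at each world:
  w0 (successors {w4, w5}): φ is false.
  w1 (successors {w1, w4}): φ is false.
  w2 (successors {w2, w5}): φ is false.
  w3 (successors {w0, w3, w5}): φ is false.
  w4 (successors {w0, w1, w5}): φ is false.
  w5 (successors {w1}): φ is false.
Detail at w0 (counterexample):
  At w0: q is false, □¬s ∨ □(s ∧ q) is false, so q ∧ (□¬s ∨ □(s ∧ q)) is false.
    At w0: □¬s is false, □(s ∧ q) is false, so □¬s ∨ □(s ∧ q) is false.
      At w0: □¬s requires ¬s at every successor {w4, w5}.
        ¬s fails at w4, so □¬s is false at w0.
      At w0: □(s ∧ q) requires s ∧ q at every successor {w4, w5}.
        s ∧ q fails at w4, so □(s ∧ q) is false at w0.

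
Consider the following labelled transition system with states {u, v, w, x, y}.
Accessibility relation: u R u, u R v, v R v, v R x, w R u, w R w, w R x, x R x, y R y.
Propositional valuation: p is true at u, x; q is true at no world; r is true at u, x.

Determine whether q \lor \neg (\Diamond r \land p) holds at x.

At x: q is false, \neg (\Diamond r \land p) is false, so q \lor \neg (\Diamond r \land p) is false.
  At x: \Diamond r \land p is true, so \neg (\Diamond r \land p) is false.
    At x: \Diamond r is true, p is true, so \Diamond r \land p is true.
      At x: \Diamond r requires r at some successor in {x}.
        r holds at x, so \Diamond r is true at x.

No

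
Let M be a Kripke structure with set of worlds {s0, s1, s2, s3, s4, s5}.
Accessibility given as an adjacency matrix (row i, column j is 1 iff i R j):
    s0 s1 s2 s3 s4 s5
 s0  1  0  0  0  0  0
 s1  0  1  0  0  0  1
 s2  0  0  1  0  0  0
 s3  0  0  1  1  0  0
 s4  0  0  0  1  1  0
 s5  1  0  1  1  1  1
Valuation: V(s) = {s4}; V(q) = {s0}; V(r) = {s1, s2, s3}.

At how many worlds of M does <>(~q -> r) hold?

6

Let φ = <>(~q -> r). Evaluate φ at each world:
  s0 (successors {s0}): φ is true.
  s1 (successors {s1, s5}): φ is true.
  s2 (successors {s2}): φ is true.
  s3 (successors {s2, s3}): φ is true.
  s4 (successors {s3, s4}): φ is true.
  s5 (successors {s0, s2, s3, s4, s5}): φ is true.
For instance, at s2:
  At s2: <>(~q -> r) requires ~q -> r at some successor in {s2}.
    ~q -> r holds at s2, so <>(~q -> r) is true at s2.
Satisfying worlds: {s0, s1, s2, s3, s4, s5}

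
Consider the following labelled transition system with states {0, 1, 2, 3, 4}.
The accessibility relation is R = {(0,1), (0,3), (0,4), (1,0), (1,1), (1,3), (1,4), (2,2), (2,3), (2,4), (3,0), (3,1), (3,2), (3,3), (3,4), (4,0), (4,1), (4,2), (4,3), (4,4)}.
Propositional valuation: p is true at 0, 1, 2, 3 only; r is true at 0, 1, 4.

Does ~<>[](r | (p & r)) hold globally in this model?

Let φ = ~<>[](r | (p & r)). Evaluate φ at each world:
  0 (successors {1, 3, 4}): φ is true.
  1 (successors {0, 1, 3, 4}): φ is true.
  2 (successors {2, 3, 4}): φ is true.
  3 (successors {0, 1, 2, 3, 4}): φ is true.
  4 (successors {0, 1, 2, 3, 4}): φ is true.
For instance, at 3:
  At 3: <>[](r | (p & r)) is false, so ~<>[](r | (p & r)) is true.
    At 3: <>[](r | (p & r)) requires [](r | (p & r)) at some successor in {0, 1, 2, 3, 4}.
      At 0: [](r | (p & r)) is false.
      At 1: [](r | (p & r)) is false.
      At 2: [](r | (p & r)) is false.
      At 3: [](r | (p & r)) is false.
      At 4: [](r | (p & r)) is false.
    So <>[](r | (p & r)) is false at 3.

Yes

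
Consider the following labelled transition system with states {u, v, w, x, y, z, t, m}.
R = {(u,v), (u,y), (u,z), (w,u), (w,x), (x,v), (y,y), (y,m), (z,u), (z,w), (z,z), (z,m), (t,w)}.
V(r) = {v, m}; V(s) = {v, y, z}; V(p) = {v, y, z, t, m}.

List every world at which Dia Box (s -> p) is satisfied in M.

u, w, x, y, z, t

Recall that Box ψ holds at a world iff ψ holds at every accessible world, and Dia ψ holds iff ψ holds at some accessible world.
Let φ = Dia Box (s -> p). Evaluate φ at each world:
  u (successors {v, y, z}): φ is true.
  v (successors ∅): φ is false.
  w (successors {u, x}): φ is true.
  x (successors {v}): φ is true.
  y (successors {y, m}): φ is true.
  z (successors {u, w, z, m}): φ is true.
  t (successors {w}): φ is true.
  m (successors ∅): φ is false.
For instance, at w:
  At w: Dia Box (s -> p) requires Box (s -> p) at some successor in {u, x}.
    Box (s -> p) holds at u, so Dia Box (s -> p) is true at w.
      At u: Box (s -> p) requires s -> p at every successor {v, y, z}.
        At v: s -> p is true.
        At y: s -> p is true.
        At z: s -> p is true.
      So Box (s -> p) is true at u.
Satisfying worlds: {u, w, x, y, z, t}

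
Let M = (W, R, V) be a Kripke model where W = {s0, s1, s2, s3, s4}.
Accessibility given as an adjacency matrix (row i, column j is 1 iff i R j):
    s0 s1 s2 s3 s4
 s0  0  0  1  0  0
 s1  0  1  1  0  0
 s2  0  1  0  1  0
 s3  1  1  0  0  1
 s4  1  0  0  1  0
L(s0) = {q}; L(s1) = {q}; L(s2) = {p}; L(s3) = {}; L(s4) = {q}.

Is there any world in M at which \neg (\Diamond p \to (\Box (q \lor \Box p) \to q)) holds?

No

Recall that \Box ψ holds at a world iff ψ holds at every accessible world, and \Diamond ψ holds iff ψ holds at some accessible world.
Let φ = \neg (\Diamond p \to (\Box (q \lor \Box p) \to q)). Evaluate φ at each world:
  s0 (successors {s2}): φ is false.
  s1 (successors {s1, s2}): φ is false.
  s2 (successors {s1, s3}): φ is false.
  s3 (successors {s0, s1, s4}): φ is false.
  s4 (successors {s0, s3}): φ is false.
For instance, at s1:
  At s1: \Diamond p \to (\Box (q \lor \Box p) \to q) is true, so \neg (\Diamond p \to (\Box (q \lor \Box p) \to q)) is false.
    At s1: \Diamond p is true, \Box (q \lor \Box p) \to q is true, so \Diamond p \to (\Box (q \lor \Box p) \to q) is true.
      At s1: \Diamond p requires p at some successor in {s1, s2}.
        p holds at s2, so \Diamond p is true at s1.
      At s1: \Box (q \lor \Box p) is false, q is true, so \Box (q \lor \Box p) \to q is true.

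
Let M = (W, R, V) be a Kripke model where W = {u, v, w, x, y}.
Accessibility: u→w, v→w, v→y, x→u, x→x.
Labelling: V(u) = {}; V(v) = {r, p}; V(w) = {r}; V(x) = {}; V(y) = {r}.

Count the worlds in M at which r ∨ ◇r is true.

4

Let φ = r ∨ ◇r. Evaluate φ at each world:
  u (successors {w}): φ is true.
  v (successors {w, y}): φ is true.
  w (successors ∅): φ is true.
  x (successors {u, x}): φ is false.
  y (successors ∅): φ is true.
For instance, at v:
  At v: r is true, ◇r is true, so r ∨ ◇r is true.
    At v: ◇r requires r at some successor in {w, y}.
      r holds at w, so ◇r is true at v.
Satisfying worlds: {u, v, w, y}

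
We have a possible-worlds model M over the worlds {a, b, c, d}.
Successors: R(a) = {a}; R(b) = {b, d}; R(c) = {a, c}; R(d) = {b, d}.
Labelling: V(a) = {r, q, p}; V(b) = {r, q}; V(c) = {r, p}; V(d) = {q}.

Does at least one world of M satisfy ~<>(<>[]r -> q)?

Let φ = ~<>(<>[]r -> q). Evaluate φ at each world:
  a (successors {a}): φ is false.
  b (successors {b, d}): φ is false.
  c (successors {a, c}): φ is false.
  d (successors {b, d}): φ is false.
For instance, at b:
  At b: <>(<>[]r -> q) is true, so ~<>(<>[]r -> q) is false.
    At b: <>(<>[]r -> q) requires <>[]r -> q at some successor in {b, d}.
      <>[]r -> q holds at b, so <>(<>[]r -> q) is true at b.

No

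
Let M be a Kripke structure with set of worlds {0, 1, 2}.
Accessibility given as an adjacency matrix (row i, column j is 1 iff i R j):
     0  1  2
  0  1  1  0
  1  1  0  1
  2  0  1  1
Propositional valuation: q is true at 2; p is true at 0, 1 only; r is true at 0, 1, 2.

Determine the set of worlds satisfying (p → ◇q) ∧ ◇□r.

1, 2

Let φ = (p → ◇q) ∧ ◇□r. Evaluate φ at each world:
  0 (successors {0, 1}): φ is false.
  1 (successors {0, 2}): φ is true.
  2 (successors {1, 2}): φ is true.
For instance, at 0:
  At 0: p → ◇q is false, ◇□r is true, so (p → ◇q) ∧ ◇□r is false.
    At 0: p is true, ◇q is false, so p → ◇q is false.
      At 0: ◇q requires q at some successor in {0, 1}.
        At 0: q is false.
        At 1: q is false.
      So ◇q is false at 0.
    At 0: ◇□r requires □r at some successor in {0, 1}.
      □r holds at 0, so ◇□r is true at 0.
Satisfying worlds: {1, 2}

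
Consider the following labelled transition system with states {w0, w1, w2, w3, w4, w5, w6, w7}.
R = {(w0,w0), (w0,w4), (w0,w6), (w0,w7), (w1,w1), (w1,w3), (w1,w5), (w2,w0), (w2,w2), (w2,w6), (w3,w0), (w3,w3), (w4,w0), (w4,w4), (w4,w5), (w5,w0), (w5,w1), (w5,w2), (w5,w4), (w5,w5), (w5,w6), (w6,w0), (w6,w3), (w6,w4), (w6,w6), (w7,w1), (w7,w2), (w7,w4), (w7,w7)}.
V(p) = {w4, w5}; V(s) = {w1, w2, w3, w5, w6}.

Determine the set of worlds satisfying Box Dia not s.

Let φ = Box Dia not s. Evaluate φ at each world:
  w0 (successors {w0, w4, w6, w7}): φ is true.
  w1 (successors {w1, w3, w5}): φ is false.
  w2 (successors {w0, w2, w6}): φ is true.
  w3 (successors {w0, w3}): φ is true.
  w4 (successors {w0, w4, w5}): φ is true.
  w5 (successors {w0, w1, w2, w4, w5, w6}): φ is false.
  w6 (successors {w0, w3, w4, w6}): φ is true.
  w7 (successors {w1, w2, w4, w7}): φ is false.
For instance, at w6:
  At w6: Box Dia not s requires Dia not s at every successor {w0, w3, w4, w6}.
    At w0: Dia not s is true.
    At w3: Dia not s is true.
    At w4: Dia not s is true.
    At w6: Dia not s is true.
  So Box Dia not s is true at w6.
Satisfying worlds: {w0, w2, w3, w4, w6}

w0, w2, w3, w4, w6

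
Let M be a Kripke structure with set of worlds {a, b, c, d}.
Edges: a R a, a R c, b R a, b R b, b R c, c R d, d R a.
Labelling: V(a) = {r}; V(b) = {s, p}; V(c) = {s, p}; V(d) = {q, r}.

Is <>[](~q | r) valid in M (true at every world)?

Let φ = <>[](~q | r). Evaluate φ at each world:
  a (successors {a, c}): φ is true.
  b (successors {a, b, c}): φ is true.
  c (successors {d}): φ is true.
  d (successors {a}): φ is true.
For instance, at b:
  At b: <>[](~q | r) requires [](~q | r) at some successor in {a, b, c}.
    [](~q | r) holds at a, so <>[](~q | r) is true at b.
      At a: [](~q | r) requires ~q | r at every successor {a, c}.
        At a: ~q | r is true.
        At c: ~q | r is true.
      So [](~q | r) is true at a.

Yes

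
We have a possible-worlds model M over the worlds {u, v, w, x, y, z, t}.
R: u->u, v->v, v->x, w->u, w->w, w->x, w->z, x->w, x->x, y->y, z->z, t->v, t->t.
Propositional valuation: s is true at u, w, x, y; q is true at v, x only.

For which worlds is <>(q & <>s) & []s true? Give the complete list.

x

Let φ = <>(q & <>s) & []s. Evaluate φ at each world:
  u (successors {u}): φ is false.
  v (successors {v, x}): φ is false.
  w (successors {u, w, x, z}): φ is false.
  x (successors {w, x}): φ is true.
  y (successors {y}): φ is false.
  z (successors {z}): φ is false.
  t (successors {v, t}): φ is false.
For instance, at w:
  At w: <>(q & <>s) is true, []s is false, so <>(q & <>s) & []s is false.
    At w: <>(q & <>s) requires q & <>s at some successor in {u, w, x, z}.
      q & <>s holds at x, so <>(q & <>s) is true at w.
    At w: []s requires s at every successor {u, w, x, z}.
      s fails at z, so []s is false at w.
Satisfying worlds: {x}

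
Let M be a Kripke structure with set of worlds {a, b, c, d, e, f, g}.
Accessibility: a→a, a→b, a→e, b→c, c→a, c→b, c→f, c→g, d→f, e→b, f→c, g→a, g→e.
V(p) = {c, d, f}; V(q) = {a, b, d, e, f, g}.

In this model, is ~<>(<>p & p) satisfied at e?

Yes

Recall that <>ψ holds at a world iff ψ holds at some accessible world.
At e: <>(<>p & p) is false, so ~<>(<>p & p) is true.
  At e: <>(<>p & p) requires <>p & p at some successor in {b}.
    At b: <>p & p is false.
  So <>(<>p & p) is false at e.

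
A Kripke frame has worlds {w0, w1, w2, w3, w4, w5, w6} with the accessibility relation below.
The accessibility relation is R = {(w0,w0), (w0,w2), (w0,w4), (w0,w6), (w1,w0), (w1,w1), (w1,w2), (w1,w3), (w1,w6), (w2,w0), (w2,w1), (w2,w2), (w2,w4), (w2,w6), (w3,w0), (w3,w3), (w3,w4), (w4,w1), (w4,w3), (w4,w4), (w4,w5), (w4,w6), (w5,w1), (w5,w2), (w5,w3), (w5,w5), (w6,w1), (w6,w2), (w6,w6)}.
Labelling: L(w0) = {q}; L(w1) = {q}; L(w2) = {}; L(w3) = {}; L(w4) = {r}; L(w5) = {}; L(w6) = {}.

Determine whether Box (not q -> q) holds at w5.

No

At w5: Box (not q -> q) requires not q -> q at every successor {w1, w2, w3, w5}.
  not q -> q fails at w2, so Box (not q -> q) is false at w5.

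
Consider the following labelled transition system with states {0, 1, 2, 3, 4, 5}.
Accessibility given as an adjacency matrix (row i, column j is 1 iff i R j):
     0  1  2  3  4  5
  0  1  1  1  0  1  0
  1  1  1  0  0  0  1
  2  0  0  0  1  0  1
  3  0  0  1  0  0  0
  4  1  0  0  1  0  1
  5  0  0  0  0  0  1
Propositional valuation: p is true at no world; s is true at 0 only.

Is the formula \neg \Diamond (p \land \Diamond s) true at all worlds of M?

Let φ = \neg \Diamond (p \land \Diamond s). Evaluate φ at each world:
  0 (successors {0, 1, 2, 4}): φ is true.
  1 (successors {0, 1, 5}): φ is true.
  2 (successors {3, 5}): φ is true.
  3 (successors {2}): φ is true.
  4 (successors {0, 3, 5}): φ is true.
  5 (successors {5}): φ is true.
For instance, at 2:
  At 2: \Diamond (p \land \Diamond s) is false, so \neg \Diamond (p \land \Diamond s) is true.
    At 2: \Diamond (p \land \Diamond s) requires p \land \Diamond s at some successor in {3, 5}.
      At 3: p \land \Diamond s is false.
      At 5: p \land \Diamond s is false.
    So \Diamond (p \land \Diamond s) is false at 2.

Yes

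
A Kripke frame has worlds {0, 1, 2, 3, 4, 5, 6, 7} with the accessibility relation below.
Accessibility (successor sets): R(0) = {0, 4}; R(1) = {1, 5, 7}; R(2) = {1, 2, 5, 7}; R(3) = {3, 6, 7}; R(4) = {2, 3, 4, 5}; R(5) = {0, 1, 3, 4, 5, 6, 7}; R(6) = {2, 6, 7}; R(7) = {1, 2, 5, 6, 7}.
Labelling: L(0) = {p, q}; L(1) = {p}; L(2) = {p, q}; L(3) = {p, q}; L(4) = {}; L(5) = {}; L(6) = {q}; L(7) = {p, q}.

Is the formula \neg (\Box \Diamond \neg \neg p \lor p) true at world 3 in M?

No

At 3: \Box \Diamond \neg \neg p \lor p is true, so \neg (\Box \Diamond \neg \neg p \lor p) is false.
  At 3: \Box \Diamond \neg \neg p is true, p is true, so \Box \Diamond \neg \neg p \lor p is true.
    At 3: \Box \Diamond \neg \neg p requires \Diamond \neg \neg p at every successor {3, 6, 7}.
      At 3: \Diamond \neg \neg p is true.
      At 6: \Diamond \neg \neg p is true.
      At 7: \Diamond \neg \neg p is true.
    So \Box \Diamond \neg \neg p is true at 3.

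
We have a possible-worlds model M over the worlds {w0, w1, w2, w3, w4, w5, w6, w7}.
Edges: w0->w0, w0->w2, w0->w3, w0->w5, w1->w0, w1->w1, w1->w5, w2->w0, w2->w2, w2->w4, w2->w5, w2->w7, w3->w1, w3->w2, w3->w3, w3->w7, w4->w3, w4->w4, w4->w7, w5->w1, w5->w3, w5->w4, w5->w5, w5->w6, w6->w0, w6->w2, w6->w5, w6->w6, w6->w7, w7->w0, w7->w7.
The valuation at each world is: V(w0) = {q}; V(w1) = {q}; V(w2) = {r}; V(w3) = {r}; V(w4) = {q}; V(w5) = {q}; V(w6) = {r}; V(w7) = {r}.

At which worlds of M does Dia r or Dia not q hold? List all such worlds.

w0, w2, w3, w4, w5, w6, w7

Let φ = Dia r or Dia not q. Evaluate φ at each world:
  w0 (successors {w0, w2, w3, w5}): φ is true.
  w1 (successors {w0, w1, w5}): φ is false.
  w2 (successors {w0, w2, w4, w5, w7}): φ is true.
  w3 (successors {w1, w2, w3, w7}): φ is true.
  w4 (successors {w3, w4, w7}): φ is true.
  w5 (successors {w1, w3, w4, w5, w6}): φ is true.
  w6 (successors {w0, w2, w5, w6, w7}): φ is true.
  w7 (successors {w0, w7}): φ is true.
For instance, at w1:
  At w1: Dia r is false, Dia not q is false, so Dia r or Dia not q is false.
    At w1: Dia r requires r at some successor in {w0, w1, w5}.
      At w0: r is false.
      At w1: r is false.
      At w5: r is false.
    So Dia r is false at w1.
    At w1: Dia not q requires not q at some successor in {w0, w1, w5}.
      At w0: not q is false.
      At w1: not q is false.
      At w5: not q is false.
    So Dia not q is false at w1.
Satisfying worlds: {w0, w2, w3, w4, w5, w6, w7}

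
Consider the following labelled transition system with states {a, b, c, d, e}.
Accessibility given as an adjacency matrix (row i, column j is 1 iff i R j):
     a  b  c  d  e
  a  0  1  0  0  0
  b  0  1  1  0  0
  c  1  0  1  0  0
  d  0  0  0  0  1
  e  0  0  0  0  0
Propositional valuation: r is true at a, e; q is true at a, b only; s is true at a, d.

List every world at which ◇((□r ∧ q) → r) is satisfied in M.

a, b, c, d

Let φ = ◇((□r ∧ q) → r). Evaluate φ at each world:
  a (successors {b}): φ is true.
  b (successors {b, c}): φ is true.
  c (successors {a, c}): φ is true.
  d (successors {e}): φ is true.
  e (successors ∅): φ is false.
For instance, at d:
  At d: ◇((□r ∧ q) → r) requires (□r ∧ q) → r at some successor in {e}.
    (□r ∧ q) → r holds at e, so ◇((□r ∧ q) → r) is true at d.
      At e: □r ∧ q is false, r is true, so (□r ∧ q) → r is true.
Satisfying worlds: {a, b, c, d}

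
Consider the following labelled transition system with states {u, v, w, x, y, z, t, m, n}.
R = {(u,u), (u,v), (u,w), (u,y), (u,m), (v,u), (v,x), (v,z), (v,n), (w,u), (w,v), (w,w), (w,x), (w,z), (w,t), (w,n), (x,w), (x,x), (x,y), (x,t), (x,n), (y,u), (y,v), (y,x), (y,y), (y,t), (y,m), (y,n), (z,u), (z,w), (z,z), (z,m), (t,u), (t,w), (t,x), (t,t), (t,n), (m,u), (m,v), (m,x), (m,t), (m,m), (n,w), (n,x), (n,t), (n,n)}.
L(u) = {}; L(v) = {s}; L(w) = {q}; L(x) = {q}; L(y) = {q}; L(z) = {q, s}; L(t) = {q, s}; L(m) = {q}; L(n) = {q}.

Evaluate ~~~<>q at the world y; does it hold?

Recall that <>ψ holds at a world iff ψ holds at some accessible world.
At y: ~~<>q is true, so ~~~<>q is false.
  At y: ~<>q is false, so ~~<>q is true.
    At y: <>q is true, so ~<>q is false.
      At y: <>q requires q at some successor in {u, v, x, y, t, m, n}.
        q holds at x, so <>q is true at y.

No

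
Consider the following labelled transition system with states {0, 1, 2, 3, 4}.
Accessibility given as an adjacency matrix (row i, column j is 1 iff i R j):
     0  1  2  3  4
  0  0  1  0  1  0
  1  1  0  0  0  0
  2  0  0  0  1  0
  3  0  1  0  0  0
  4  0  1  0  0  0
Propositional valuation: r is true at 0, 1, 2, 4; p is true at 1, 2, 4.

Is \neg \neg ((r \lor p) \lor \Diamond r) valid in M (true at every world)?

Yes

Let φ = \neg \neg ((r \lor p) \lor \Diamond r). Evaluate φ at each world:
  0 (successors {1, 3}): φ is true.
  1 (successors {0}): φ is true.
  2 (successors {3}): φ is true.
  3 (successors {1}): φ is true.
  4 (successors {1}): φ is true.
For instance, at 3:
  At 3: \neg ((r \lor p) \lor \Diamond r) is false, so \neg \neg ((r \lor p) \lor \Diamond r) is true.
    At 3: (r \lor p) \lor \Diamond r is true, so \neg ((r \lor p) \lor \Diamond r) is false.
      At 3: r \lor p is false, \Diamond r is true, so (r \lor p) \lor \Diamond r is true.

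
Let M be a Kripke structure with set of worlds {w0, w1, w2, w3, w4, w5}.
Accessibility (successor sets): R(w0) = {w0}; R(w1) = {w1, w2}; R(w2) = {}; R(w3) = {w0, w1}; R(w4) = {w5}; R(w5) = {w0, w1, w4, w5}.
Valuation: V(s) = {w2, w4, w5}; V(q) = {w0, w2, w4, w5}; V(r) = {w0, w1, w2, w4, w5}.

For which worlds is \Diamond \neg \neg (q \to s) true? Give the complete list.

w1, w3, w4, w5

Let φ = \Diamond \neg \neg (q \to s). Evaluate φ at each world:
  w0 (successors {w0}): φ is false.
  w1 (successors {w1, w2}): φ is true.
  w2 (successors ∅): φ is false.
  w3 (successors {w0, w1}): φ is true.
  w4 (successors {w5}): φ is true.
  w5 (successors {w0, w1, w4, w5}): φ is true.
For instance, at w3:
  At w3: \Diamond \neg \neg (q \to s) requires \neg \neg (q \to s) at some successor in {w0, w1}.
    \neg \neg (q \to s) holds at w1, so \Diamond \neg \neg (q \to s) is true at w3.
Satisfying worlds: {w1, w3, w4, w5}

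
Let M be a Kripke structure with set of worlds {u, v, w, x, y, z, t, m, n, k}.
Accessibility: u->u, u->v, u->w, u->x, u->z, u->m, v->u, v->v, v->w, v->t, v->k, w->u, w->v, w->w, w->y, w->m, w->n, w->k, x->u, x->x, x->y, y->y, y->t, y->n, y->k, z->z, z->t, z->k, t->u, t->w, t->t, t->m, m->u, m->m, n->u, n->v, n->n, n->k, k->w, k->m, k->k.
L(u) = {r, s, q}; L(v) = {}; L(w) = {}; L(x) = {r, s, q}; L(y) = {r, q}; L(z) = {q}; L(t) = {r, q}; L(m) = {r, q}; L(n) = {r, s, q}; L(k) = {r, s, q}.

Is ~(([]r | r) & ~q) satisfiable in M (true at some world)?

Yes

Let φ = ~(([]r | r) & ~q). Evaluate φ at each world:
  u (successors {u, v, w, x, z, m}): φ is true.
  v (successors {u, v, w, t, k}): φ is true.
  w (successors {u, v, w, y, m, n, k}): φ is true.
  x (successors {u, x, y}): φ is true.
  y (successors {y, t, n, k}): φ is true.
  z (successors {z, t, k}): φ is true.
  t (successors {u, w, t, m}): φ is true.
  m (successors {u, m}): φ is true.
  n (successors {u, v, n, k}): φ is true.
  k (successors {w, m, k}): φ is true.
Detail at u (witness):
  At u: ([]r | r) & ~q is false, so ~(([]r | r) & ~q) is true.
    At u: []r | r is true, ~q is false, so ([]r | r) & ~q is false.
      At u: []r is false, r is true, so []r | r is true.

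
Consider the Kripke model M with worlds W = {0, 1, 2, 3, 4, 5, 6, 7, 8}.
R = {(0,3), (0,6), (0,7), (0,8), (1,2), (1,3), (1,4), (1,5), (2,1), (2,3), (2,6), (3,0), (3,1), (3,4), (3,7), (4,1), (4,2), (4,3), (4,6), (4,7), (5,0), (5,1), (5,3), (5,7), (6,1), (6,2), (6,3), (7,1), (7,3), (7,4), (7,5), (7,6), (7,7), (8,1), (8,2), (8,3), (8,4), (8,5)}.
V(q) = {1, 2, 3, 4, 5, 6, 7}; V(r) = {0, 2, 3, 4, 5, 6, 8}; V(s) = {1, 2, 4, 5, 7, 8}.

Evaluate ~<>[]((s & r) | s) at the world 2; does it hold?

At 2: <>[]((s & r) | s) is false, so ~<>[]((s & r) | s) is true.
  At 2: <>[]((s & r) | s) requires []((s & r) | s) at some successor in {1, 3, 6}.
    At 1: []((s & r) | s) is false.
    At 3: []((s & r) | s) is false.
    At 6: []((s & r) | s) is false.
  So <>[]((s & r) | s) is false at 2.

Yes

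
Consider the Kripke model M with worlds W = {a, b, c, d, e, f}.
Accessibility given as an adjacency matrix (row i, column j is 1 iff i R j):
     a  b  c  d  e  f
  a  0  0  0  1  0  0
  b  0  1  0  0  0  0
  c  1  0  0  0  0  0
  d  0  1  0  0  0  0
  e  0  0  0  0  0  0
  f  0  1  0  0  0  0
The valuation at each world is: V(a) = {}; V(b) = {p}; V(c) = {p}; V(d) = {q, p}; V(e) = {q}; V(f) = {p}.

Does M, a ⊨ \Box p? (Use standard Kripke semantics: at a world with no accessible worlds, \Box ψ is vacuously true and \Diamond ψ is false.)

At a: \Box p requires p at every successor {d}.
  At d: p is true.
So \Box p is true at a.

Yes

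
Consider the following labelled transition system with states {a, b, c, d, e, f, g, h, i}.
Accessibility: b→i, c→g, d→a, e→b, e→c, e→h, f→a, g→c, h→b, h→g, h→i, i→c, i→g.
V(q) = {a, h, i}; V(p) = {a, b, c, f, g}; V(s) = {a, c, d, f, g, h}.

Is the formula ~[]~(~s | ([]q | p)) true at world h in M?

Yes

At h: []~(~s | ([]q | p)) is false, so ~[]~(~s | ([]q | p)) is true.
  At h: []~(~s | ([]q | p)) requires ~(~s | ([]q | p)) at every successor {b, g, i}.
    ~(~s | ([]q | p)) fails at b, so []~(~s | ([]q | p)) is false at h.
      At b: ~s | ([]q | p) is true, so ~(~s | ([]q | p)) is false.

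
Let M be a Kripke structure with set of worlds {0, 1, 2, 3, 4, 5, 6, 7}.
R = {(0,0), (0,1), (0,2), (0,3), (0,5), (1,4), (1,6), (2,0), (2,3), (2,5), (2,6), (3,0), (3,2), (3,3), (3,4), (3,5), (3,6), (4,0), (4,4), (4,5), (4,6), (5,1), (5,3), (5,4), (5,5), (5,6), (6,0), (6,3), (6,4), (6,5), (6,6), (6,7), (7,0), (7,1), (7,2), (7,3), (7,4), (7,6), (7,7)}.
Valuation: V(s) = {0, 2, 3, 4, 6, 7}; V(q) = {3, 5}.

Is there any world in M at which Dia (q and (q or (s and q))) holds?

Recall that Dia ψ holds at a world iff ψ holds at some accessible world.
Let φ = Dia (q and (q or (s and q))). Evaluate φ at each world:
  0 (successors {0, 1, 2, 3, 5}): φ is true.
  1 (successors {4, 6}): φ is false.
  2 (successors {0, 3, 5, 6}): φ is true.
  3 (successors {0, 2, 3, 4, 5, 6}): φ is true.
  4 (successors {0, 4, 5, 6}): φ is true.
  5 (successors {1, 3, 4, 5, 6}): φ is true.
  6 (successors {0, 3, 4, 5, 6, 7}): φ is true.
  7 (successors {0, 1, 2, 3, 4, 6, 7}): φ is true.
Detail at 0 (witness):
  At 0: Dia (q and (q or (s and q))) requires q and (q or (s and q)) at some successor in {0, 1, 2, 3, 5}.
    q and (q or (s and q)) holds at 3, so Dia (q and (q or (s and q))) is true at 0.

Yes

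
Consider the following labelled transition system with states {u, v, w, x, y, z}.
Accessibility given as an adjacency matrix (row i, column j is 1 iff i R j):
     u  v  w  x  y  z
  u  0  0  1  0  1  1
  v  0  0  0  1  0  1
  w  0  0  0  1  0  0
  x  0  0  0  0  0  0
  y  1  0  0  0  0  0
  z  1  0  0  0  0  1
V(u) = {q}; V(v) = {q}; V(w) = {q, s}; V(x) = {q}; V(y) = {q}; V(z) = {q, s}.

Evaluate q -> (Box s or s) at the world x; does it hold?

Yes

At x: q is true, Box s or s is true, so q -> (Box s or s) is true.
  At x: Box s is true, s is false, so Box s or s is true.
    At x: no accessible worlds, so Box s holds vacuously.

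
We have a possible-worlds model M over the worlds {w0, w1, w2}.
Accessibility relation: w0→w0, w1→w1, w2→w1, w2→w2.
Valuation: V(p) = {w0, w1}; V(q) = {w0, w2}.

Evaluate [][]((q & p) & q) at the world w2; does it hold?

At w2: [][]((q & p) & q) requires []((q & p) & q) at every successor {w1, w2}.
  []((q & p) & q) fails at w1, so [][]((q & p) & q) is false at w2.
    At w1: []((q & p) & q) requires (q & p) & q at every successor {w1}.
      (q & p) & q fails at w1, so []((q & p) & q) is false at w1.

No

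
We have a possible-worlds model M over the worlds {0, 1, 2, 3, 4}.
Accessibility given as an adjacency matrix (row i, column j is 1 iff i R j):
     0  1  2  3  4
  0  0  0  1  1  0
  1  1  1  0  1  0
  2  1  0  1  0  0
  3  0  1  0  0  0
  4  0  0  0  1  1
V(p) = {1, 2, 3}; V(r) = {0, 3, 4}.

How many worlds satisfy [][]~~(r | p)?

Recall that []ψ holds at a world iff ψ holds at every accessible world, and <>ψ holds iff ψ holds at some accessible world.
Let φ = [][]~~(r | p). Evaluate φ at each world:
  0 (successors {2, 3}): φ is true.
  1 (successors {0, 1, 3}): φ is true.
  2 (successors {0, 2}): φ is true.
  3 (successors {1}): φ is true.
  4 (successors {3, 4}): φ is true.
For instance, at 1:
  At 1: [][]~~(r | p) requires []~~(r | p) at every successor {0, 1, 3}.
      At 0: []~~(r | p) requires ~~(r | p) at every successor {2, 3}.
        At 2: ~~(r | p) is true.
        At 3: ~~(r | p) is true.
      So []~~(r | p) is true at 0.
      At 1: []~~(r | p) requires ~~(r | p) at every successor {0, 1, 3}.
        At 0: ~~(r | p) is true.
        At 1: ~~(r | p) is true.
        At 3: ~~(r | p) is true.
      So []~~(r | p) is true at 1.
      At 3: []~~(r | p) requires ~~(r | p) at every successor {1}.
        At 1: ~~(r | p) is true.
      So []~~(r | p) is true at 3.
  So [][]~~(r | p) is true at 1.
Satisfying worlds: {0, 1, 2, 3, 4}

5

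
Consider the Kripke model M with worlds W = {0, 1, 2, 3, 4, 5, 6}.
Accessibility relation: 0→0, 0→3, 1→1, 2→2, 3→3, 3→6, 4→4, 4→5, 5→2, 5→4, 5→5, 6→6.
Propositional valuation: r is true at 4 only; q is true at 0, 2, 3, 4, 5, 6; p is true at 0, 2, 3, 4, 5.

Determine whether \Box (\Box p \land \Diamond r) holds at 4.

Yes

At 4: \Box (\Box p \land \Diamond r) requires \Box p \land \Diamond r at every successor {4, 5}.
    At 4: \Box p is true, \Diamond r is true, so \Box p \land \Diamond r is true.
      At 4: \Box p requires p at every successor {4, 5}.
        At 4: p is true.
        At 5: p is true.
      So \Box p is true at 4.
      At 4: \Diamond r requires r at some successor in {4, 5}.
        r holds at 4, so \Diamond r is true at 4.
    At 5: \Box p is true, \Diamond r is true, so \Box p \land \Diamond r is true.
      At 5: \Box p requires p at every successor {2, 4, 5}.
        At 2: p is true.
        At 4: p is true.
        At 5: p is true.
      So \Box p is true at 5.
      At 5: \Diamond r requires r at some successor in {2, 4, 5}.
        r holds at 4, so \Diamond r is true at 5.
So \Box (\Box p \land \Diamond r) is true at 4.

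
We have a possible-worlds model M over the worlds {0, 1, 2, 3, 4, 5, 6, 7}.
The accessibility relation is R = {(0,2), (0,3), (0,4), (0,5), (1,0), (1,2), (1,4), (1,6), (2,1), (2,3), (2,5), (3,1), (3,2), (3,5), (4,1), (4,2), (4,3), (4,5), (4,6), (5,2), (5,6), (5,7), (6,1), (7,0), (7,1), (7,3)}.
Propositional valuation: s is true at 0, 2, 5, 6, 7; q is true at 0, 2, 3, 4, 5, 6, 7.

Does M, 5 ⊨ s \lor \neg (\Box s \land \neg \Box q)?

Yes

At 5: s is true, \neg (\Box s \land \neg \Box q) is true, so s \lor \neg (\Box s \land \neg \Box q) is true.
  At 5: \Box s \land \neg \Box q is false, so \neg (\Box s \land \neg \Box q) is true.
    At 5: \Box s is true, \neg \Box q is false, so \Box s \land \neg \Box q is false.
      At 5: \Box s requires s at every successor {2, 6, 7}.
        At 2: s is true.
        At 6: s is true.
        At 7: s is true.
      So \Box s is true at 5.
      At 5: \Box q is true, so \neg \Box q is false.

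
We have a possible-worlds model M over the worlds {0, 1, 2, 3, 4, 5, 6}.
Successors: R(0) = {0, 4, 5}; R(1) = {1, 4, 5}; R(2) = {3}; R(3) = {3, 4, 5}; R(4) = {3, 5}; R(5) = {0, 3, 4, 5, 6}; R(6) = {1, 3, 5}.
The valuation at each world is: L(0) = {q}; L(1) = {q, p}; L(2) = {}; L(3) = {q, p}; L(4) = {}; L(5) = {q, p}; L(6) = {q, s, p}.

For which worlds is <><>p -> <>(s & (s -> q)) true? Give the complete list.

5

Recall that <>ψ holds at a world iff ψ holds at some accessible world.
Let φ = <><>p -> <>(s & (s -> q)). Evaluate φ at each world:
  0 (successors {0, 4, 5}): φ is false.
  1 (successors {1, 4, 5}): φ is false.
  2 (successors {3}): φ is false.
  3 (successors {3, 4, 5}): φ is false.
  4 (successors {3, 5}): φ is false.
  5 (successors {0, 3, 4, 5, 6}): φ is true.
  6 (successors {1, 3, 5}): φ is false.
For instance, at 5:
  At 5: <><>p is true, <>(s & (s -> q)) is true, so <><>p -> <>(s & (s -> q)) is true.
    At 5: <><>p requires <>p at some successor in {0, 3, 4, 5, 6}.
      <>p holds at 0, so <><>p is true at 5.
    At 5: <>(s & (s -> q)) requires s & (s -> q) at some successor in {0, 3, 4, 5, 6}.
      s & (s -> q) holds at 6, so <>(s & (s -> q)) is true at 5.
Satisfying worlds: {5}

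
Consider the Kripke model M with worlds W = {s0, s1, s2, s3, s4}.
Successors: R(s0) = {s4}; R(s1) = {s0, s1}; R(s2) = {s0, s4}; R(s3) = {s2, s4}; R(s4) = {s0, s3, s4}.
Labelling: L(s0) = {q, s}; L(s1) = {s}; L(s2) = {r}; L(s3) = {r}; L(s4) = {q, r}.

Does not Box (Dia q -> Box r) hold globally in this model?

Let φ = not Box (Dia q -> Box r). Evaluate φ at each world:
  s0 (successors {s4}): φ is true.
  s1 (successors {s0, s1}): φ is true.
  s2 (successors {s0, s4}): φ is true.
  s3 (successors {s2, s4}): φ is true.
  s4 (successors {s0, s3, s4}): φ is true.
For instance, at s2:
  At s2: Box (Dia q -> Box r) is false, so not Box (Dia q -> Box r) is true.
    At s2: Box (Dia q -> Box r) requires Dia q -> Box r at every successor {s0, s4}.
      Dia q -> Box r fails at s4, so Box (Dia q -> Box r) is false at s2.

Yes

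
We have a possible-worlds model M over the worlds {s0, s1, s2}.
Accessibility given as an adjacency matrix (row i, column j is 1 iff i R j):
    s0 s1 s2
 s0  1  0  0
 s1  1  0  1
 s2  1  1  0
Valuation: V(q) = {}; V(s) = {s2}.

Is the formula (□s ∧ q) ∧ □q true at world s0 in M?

No

At s0: □s ∧ q is false, □q is false, so (□s ∧ q) ∧ □q is false.
  At s0: □s is false, q is false, so □s ∧ q is false.
    At s0: □s requires s at every successor {s0}.
      s fails at s0, so □s is false at s0.
  At s0: □q requires q at every successor {s0}.
    q fails at s0, so □q is false at s0.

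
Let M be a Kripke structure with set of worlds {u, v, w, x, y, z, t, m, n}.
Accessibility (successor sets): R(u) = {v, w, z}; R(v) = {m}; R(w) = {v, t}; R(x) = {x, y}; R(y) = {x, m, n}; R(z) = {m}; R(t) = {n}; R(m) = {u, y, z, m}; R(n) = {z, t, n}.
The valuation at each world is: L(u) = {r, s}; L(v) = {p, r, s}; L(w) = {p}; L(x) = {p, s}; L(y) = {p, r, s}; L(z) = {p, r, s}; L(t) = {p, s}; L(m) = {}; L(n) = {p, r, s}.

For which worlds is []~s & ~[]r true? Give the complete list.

v, z

Recall that []ψ holds at a world iff ψ holds at every accessible world, and <>ψ holds iff ψ holds at some accessible world.
Let φ = []~s & ~[]r. Evaluate φ at each world:
  u (successors {v, w, z}): φ is false.
  v (successors {m}): φ is true.
  w (successors {v, t}): φ is false.
  x (successors {x, y}): φ is false.
  y (successors {x, m, n}): φ is false.
  z (successors {m}): φ is true.
  t (successors {n}): φ is false.
  m (successors {u, y, z, m}): φ is false.
  n (successors {z, t, n}): φ is false.
For instance, at z:
  At z: []~s is true, ~[]r is true, so []~s & ~[]r is true.
    At z: []~s requires ~s at every successor {m}.
      At m: ~s is true.
    So []~s is true at z.
    At z: []r is false, so ~[]r is true.
      At z: []r requires r at every successor {m}.
        r fails at m, so []r is false at z.
Satisfying worlds: {v, z}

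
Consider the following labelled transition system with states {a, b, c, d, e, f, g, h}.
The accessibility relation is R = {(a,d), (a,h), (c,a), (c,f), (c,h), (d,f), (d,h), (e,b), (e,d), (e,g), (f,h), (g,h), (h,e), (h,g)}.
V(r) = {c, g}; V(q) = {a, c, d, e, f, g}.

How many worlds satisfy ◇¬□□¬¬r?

Let φ = ◇¬□□¬¬r. Evaluate φ at each world:
  a (successors {d, h}): φ is true.
  b (successors ∅): φ is false.
  c (successors {a, f, h}): φ is true.
  d (successors {f, h}): φ is true.
  e (successors {b, d, g}): φ is true.
  f (successors {h}): φ is true.
  g (successors {h}): φ is true.
  h (successors {e, g}): φ is true.
For instance, at h:
  At h: ◇¬□□¬¬r requires ¬□□¬¬r at some successor in {e, g}.
    ¬□□¬¬r holds at e, so ◇¬□□¬¬r is true at h.
      At e: □□¬¬r is false, so ¬□□¬¬r is true.
Satisfying worlds: {a, c, d, e, f, g, h}

7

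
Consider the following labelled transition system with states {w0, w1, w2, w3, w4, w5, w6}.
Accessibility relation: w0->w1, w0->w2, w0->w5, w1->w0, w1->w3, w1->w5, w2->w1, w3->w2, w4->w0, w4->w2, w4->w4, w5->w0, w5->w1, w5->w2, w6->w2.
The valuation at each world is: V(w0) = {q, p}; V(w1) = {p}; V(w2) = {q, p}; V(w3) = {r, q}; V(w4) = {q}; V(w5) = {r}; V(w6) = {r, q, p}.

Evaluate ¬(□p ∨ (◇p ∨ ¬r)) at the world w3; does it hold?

No

At w3: □p ∨ (◇p ∨ ¬r) is true, so ¬(□p ∨ (◇p ∨ ¬r)) is false.
  At w3: □p is true, ◇p ∨ ¬r is true, so □p ∨ (◇p ∨ ¬r) is true.
    At w3: □p requires p at every successor {w2}.
      At w2: p is true.
    So □p is true at w3.
    At w3: ◇p is true, ¬r is false, so ◇p ∨ ¬r is true.
      At w3: ◇p requires p at some successor in {w2}.
        p holds at w2, so ◇p is true at w3.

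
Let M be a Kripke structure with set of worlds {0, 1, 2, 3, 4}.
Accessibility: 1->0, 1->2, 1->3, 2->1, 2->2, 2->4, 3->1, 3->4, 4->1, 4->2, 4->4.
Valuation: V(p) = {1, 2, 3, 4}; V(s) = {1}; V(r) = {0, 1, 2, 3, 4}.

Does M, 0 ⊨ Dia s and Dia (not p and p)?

No

At 0: Dia s is false, Dia (not p and p) is false, so Dia s and Dia (not p and p) is false.
  At 0: no accessible worlds, so Dia s is false.
  At 0: no accessible worlds, so Dia (not p and p) is false.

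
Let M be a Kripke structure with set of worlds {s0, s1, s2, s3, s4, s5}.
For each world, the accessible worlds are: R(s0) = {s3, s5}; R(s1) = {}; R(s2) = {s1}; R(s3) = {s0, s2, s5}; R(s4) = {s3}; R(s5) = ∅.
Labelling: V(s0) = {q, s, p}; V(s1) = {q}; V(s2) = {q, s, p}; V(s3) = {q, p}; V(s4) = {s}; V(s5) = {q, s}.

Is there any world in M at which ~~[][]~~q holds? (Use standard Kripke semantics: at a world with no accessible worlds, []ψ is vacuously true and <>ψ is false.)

Recall that []ψ holds at a world iff ψ holds at every accessible world, and <>ψ holds iff ψ holds at some accessible world.
Let φ = ~~[][]~~q. Evaluate φ at each world:
  s0 (successors {s3, s5}): φ is true.
  s1 (successors ∅): φ is true.
  s2 (successors {s1}): φ is true.
  s3 (successors {s0, s2, s5}): φ is true.
  s4 (successors {s3}): φ is true.
  s5 (successors ∅): φ is true.
Detail at s0 (witness):
  At s0: ~[][]~~q is false, so ~~[][]~~q is true.
    At s0: [][]~~q is true, so ~[][]~~q is false.
      At s0: [][]~~q requires []~~q at every successor {s3, s5}.
        At s3: []~~q is true.
        At s5: []~~q is true.
      So [][]~~q is true at s0.

Yes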